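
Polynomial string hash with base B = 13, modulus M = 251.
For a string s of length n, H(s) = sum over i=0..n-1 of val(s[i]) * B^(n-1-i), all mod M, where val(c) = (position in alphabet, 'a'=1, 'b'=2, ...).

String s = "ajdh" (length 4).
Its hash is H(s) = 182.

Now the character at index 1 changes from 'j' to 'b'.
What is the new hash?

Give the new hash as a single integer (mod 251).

Answer: 85

Derivation:
val('j') = 10, val('b') = 2
Position k = 1, exponent = n-1-k = 2
B^2 mod M = 13^2 mod 251 = 169
Delta = (2 - 10) * 169 mod 251 = 154
New hash = (182 + 154) mod 251 = 85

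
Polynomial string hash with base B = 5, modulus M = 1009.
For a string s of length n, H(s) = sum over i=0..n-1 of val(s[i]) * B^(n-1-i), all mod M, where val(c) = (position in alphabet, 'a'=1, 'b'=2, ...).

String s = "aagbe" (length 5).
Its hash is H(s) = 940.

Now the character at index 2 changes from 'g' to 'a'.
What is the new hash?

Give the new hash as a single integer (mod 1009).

val('g') = 7, val('a') = 1
Position k = 2, exponent = n-1-k = 2
B^2 mod M = 5^2 mod 1009 = 25
Delta = (1 - 7) * 25 mod 1009 = 859
New hash = (940 + 859) mod 1009 = 790

Answer: 790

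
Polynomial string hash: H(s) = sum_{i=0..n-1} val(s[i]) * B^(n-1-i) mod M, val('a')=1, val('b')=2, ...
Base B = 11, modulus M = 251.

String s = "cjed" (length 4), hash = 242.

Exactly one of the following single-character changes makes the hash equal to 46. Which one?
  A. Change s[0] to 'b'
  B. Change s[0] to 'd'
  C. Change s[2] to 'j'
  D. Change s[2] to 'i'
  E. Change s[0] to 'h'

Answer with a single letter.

Option A: s[0]='c'->'b', delta=(2-3)*11^3 mod 251 = 175, hash=242+175 mod 251 = 166
Option B: s[0]='c'->'d', delta=(4-3)*11^3 mod 251 = 76, hash=242+76 mod 251 = 67
Option C: s[2]='e'->'j', delta=(10-5)*11^1 mod 251 = 55, hash=242+55 mod 251 = 46 <-- target
Option D: s[2]='e'->'i', delta=(9-5)*11^1 mod 251 = 44, hash=242+44 mod 251 = 35
Option E: s[0]='c'->'h', delta=(8-3)*11^3 mod 251 = 129, hash=242+129 mod 251 = 120

Answer: C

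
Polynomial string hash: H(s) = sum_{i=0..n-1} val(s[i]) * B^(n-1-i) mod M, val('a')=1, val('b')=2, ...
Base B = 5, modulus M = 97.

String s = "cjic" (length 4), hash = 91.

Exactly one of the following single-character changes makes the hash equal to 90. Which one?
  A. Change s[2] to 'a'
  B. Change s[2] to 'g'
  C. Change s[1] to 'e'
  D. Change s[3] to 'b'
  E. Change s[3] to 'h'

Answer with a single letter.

Option A: s[2]='i'->'a', delta=(1-9)*5^1 mod 97 = 57, hash=91+57 mod 97 = 51
Option B: s[2]='i'->'g', delta=(7-9)*5^1 mod 97 = 87, hash=91+87 mod 97 = 81
Option C: s[1]='j'->'e', delta=(5-10)*5^2 mod 97 = 69, hash=91+69 mod 97 = 63
Option D: s[3]='c'->'b', delta=(2-3)*5^0 mod 97 = 96, hash=91+96 mod 97 = 90 <-- target
Option E: s[3]='c'->'h', delta=(8-3)*5^0 mod 97 = 5, hash=91+5 mod 97 = 96

Answer: D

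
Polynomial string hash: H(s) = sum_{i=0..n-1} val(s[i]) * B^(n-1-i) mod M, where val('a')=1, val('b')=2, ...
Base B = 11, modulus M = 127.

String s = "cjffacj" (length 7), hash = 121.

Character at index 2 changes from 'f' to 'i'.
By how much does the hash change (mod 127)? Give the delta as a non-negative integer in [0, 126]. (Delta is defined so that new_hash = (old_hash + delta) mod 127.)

Answer: 108

Derivation:
Delta formula: (val(new) - val(old)) * B^(n-1-k) mod M
  val('i') - val('f') = 9 - 6 = 3
  B^(n-1-k) = 11^4 mod 127 = 36
  Delta = 3 * 36 mod 127 = 108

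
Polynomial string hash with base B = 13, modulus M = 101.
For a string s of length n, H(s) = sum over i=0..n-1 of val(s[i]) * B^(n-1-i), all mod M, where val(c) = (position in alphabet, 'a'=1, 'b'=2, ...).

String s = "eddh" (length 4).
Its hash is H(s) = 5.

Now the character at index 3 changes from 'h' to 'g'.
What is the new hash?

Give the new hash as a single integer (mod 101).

val('h') = 8, val('g') = 7
Position k = 3, exponent = n-1-k = 0
B^0 mod M = 13^0 mod 101 = 1
Delta = (7 - 8) * 1 mod 101 = 100
New hash = (5 + 100) mod 101 = 4

Answer: 4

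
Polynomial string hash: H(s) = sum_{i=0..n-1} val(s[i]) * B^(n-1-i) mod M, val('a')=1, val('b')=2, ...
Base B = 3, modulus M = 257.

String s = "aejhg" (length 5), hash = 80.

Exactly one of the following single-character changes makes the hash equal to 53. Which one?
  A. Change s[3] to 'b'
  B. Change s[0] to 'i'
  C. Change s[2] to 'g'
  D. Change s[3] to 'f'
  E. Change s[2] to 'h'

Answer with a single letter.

Option A: s[3]='h'->'b', delta=(2-8)*3^1 mod 257 = 239, hash=80+239 mod 257 = 62
Option B: s[0]='a'->'i', delta=(9-1)*3^4 mod 257 = 134, hash=80+134 mod 257 = 214
Option C: s[2]='j'->'g', delta=(7-10)*3^2 mod 257 = 230, hash=80+230 mod 257 = 53 <-- target
Option D: s[3]='h'->'f', delta=(6-8)*3^1 mod 257 = 251, hash=80+251 mod 257 = 74
Option E: s[2]='j'->'h', delta=(8-10)*3^2 mod 257 = 239, hash=80+239 mod 257 = 62

Answer: C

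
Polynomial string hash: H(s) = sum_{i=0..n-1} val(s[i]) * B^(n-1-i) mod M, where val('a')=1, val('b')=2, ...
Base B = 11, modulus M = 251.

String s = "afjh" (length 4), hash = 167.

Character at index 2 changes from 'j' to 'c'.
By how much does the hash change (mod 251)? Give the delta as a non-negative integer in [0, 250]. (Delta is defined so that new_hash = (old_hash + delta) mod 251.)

Delta formula: (val(new) - val(old)) * B^(n-1-k) mod M
  val('c') - val('j') = 3 - 10 = -7
  B^(n-1-k) = 11^1 mod 251 = 11
  Delta = -7 * 11 mod 251 = 174

Answer: 174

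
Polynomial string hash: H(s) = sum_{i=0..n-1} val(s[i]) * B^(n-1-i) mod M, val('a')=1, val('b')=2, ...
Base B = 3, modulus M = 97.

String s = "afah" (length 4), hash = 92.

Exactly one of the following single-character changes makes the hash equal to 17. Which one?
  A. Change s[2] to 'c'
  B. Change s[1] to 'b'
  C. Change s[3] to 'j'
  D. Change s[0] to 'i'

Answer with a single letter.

Option A: s[2]='a'->'c', delta=(3-1)*3^1 mod 97 = 6, hash=92+6 mod 97 = 1
Option B: s[1]='f'->'b', delta=(2-6)*3^2 mod 97 = 61, hash=92+61 mod 97 = 56
Option C: s[3]='h'->'j', delta=(10-8)*3^0 mod 97 = 2, hash=92+2 mod 97 = 94
Option D: s[0]='a'->'i', delta=(9-1)*3^3 mod 97 = 22, hash=92+22 mod 97 = 17 <-- target

Answer: D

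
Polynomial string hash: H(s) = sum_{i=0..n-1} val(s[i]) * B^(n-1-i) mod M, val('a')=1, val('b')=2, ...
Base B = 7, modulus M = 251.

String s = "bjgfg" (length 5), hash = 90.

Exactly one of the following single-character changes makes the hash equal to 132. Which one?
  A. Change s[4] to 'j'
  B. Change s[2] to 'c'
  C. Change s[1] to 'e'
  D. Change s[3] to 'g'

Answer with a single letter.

Option A: s[4]='g'->'j', delta=(10-7)*7^0 mod 251 = 3, hash=90+3 mod 251 = 93
Option B: s[2]='g'->'c', delta=(3-7)*7^2 mod 251 = 55, hash=90+55 mod 251 = 145
Option C: s[1]='j'->'e', delta=(5-10)*7^3 mod 251 = 42, hash=90+42 mod 251 = 132 <-- target
Option D: s[3]='f'->'g', delta=(7-6)*7^1 mod 251 = 7, hash=90+7 mod 251 = 97

Answer: C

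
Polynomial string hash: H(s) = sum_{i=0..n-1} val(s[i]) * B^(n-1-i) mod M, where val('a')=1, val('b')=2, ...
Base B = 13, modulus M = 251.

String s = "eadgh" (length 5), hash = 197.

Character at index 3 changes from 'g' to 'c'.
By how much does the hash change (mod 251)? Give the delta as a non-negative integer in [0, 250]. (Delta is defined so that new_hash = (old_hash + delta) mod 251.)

Answer: 199

Derivation:
Delta formula: (val(new) - val(old)) * B^(n-1-k) mod M
  val('c') - val('g') = 3 - 7 = -4
  B^(n-1-k) = 13^1 mod 251 = 13
  Delta = -4 * 13 mod 251 = 199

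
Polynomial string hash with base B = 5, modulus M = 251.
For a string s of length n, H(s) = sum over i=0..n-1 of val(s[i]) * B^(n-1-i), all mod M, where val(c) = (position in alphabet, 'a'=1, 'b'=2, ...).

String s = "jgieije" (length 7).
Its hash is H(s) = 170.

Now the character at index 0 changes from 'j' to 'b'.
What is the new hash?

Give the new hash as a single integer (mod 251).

Answer: 168

Derivation:
val('j') = 10, val('b') = 2
Position k = 0, exponent = n-1-k = 6
B^6 mod M = 5^6 mod 251 = 63
Delta = (2 - 10) * 63 mod 251 = 249
New hash = (170 + 249) mod 251 = 168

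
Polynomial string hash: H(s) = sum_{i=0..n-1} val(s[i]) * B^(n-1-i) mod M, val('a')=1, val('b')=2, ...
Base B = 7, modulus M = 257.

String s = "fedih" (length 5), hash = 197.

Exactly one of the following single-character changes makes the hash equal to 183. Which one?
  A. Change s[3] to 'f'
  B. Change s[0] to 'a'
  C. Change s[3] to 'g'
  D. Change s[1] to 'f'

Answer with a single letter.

Answer: C

Derivation:
Option A: s[3]='i'->'f', delta=(6-9)*7^1 mod 257 = 236, hash=197+236 mod 257 = 176
Option B: s[0]='f'->'a', delta=(1-6)*7^4 mod 257 = 74, hash=197+74 mod 257 = 14
Option C: s[3]='i'->'g', delta=(7-9)*7^1 mod 257 = 243, hash=197+243 mod 257 = 183 <-- target
Option D: s[1]='e'->'f', delta=(6-5)*7^3 mod 257 = 86, hash=197+86 mod 257 = 26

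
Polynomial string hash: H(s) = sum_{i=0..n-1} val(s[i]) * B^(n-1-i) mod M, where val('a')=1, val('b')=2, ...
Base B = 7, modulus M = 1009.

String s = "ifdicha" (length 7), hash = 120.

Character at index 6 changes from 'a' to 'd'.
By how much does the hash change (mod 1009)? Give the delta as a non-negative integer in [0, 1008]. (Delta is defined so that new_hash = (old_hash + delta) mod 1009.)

Answer: 3

Derivation:
Delta formula: (val(new) - val(old)) * B^(n-1-k) mod M
  val('d') - val('a') = 4 - 1 = 3
  B^(n-1-k) = 7^0 mod 1009 = 1
  Delta = 3 * 1 mod 1009 = 3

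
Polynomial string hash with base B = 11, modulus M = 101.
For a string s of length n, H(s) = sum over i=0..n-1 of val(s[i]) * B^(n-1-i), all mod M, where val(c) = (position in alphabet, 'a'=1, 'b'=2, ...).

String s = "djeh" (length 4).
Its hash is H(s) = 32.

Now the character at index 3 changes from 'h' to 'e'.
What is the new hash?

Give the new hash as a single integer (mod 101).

Answer: 29

Derivation:
val('h') = 8, val('e') = 5
Position k = 3, exponent = n-1-k = 0
B^0 mod M = 11^0 mod 101 = 1
Delta = (5 - 8) * 1 mod 101 = 98
New hash = (32 + 98) mod 101 = 29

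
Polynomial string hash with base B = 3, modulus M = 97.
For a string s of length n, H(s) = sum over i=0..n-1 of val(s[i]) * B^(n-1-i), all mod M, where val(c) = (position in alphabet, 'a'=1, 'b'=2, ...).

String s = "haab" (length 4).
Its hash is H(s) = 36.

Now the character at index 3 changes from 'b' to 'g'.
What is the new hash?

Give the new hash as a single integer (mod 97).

val('b') = 2, val('g') = 7
Position k = 3, exponent = n-1-k = 0
B^0 mod M = 3^0 mod 97 = 1
Delta = (7 - 2) * 1 mod 97 = 5
New hash = (36 + 5) mod 97 = 41

Answer: 41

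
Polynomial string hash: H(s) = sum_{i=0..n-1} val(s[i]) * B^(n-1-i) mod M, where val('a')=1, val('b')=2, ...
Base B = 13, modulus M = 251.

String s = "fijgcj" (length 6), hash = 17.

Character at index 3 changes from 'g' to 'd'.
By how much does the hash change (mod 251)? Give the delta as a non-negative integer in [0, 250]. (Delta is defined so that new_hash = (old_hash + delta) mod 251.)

Delta formula: (val(new) - val(old)) * B^(n-1-k) mod M
  val('d') - val('g') = 4 - 7 = -3
  B^(n-1-k) = 13^2 mod 251 = 169
  Delta = -3 * 169 mod 251 = 246

Answer: 246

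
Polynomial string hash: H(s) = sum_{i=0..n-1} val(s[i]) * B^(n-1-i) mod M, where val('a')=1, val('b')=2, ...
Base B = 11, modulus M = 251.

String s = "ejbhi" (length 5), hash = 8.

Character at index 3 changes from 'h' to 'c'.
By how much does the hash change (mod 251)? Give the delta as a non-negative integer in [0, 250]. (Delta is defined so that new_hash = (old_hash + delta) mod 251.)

Answer: 196

Derivation:
Delta formula: (val(new) - val(old)) * B^(n-1-k) mod M
  val('c') - val('h') = 3 - 8 = -5
  B^(n-1-k) = 11^1 mod 251 = 11
  Delta = -5 * 11 mod 251 = 196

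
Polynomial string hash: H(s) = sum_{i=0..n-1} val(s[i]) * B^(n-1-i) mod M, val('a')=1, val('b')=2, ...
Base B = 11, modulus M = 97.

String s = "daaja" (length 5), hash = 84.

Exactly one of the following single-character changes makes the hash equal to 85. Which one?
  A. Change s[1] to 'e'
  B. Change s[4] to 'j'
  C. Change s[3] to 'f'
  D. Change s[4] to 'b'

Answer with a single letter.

Option A: s[1]='a'->'e', delta=(5-1)*11^3 mod 97 = 86, hash=84+86 mod 97 = 73
Option B: s[4]='a'->'j', delta=(10-1)*11^0 mod 97 = 9, hash=84+9 mod 97 = 93
Option C: s[3]='j'->'f', delta=(6-10)*11^1 mod 97 = 53, hash=84+53 mod 97 = 40
Option D: s[4]='a'->'b', delta=(2-1)*11^0 mod 97 = 1, hash=84+1 mod 97 = 85 <-- target

Answer: D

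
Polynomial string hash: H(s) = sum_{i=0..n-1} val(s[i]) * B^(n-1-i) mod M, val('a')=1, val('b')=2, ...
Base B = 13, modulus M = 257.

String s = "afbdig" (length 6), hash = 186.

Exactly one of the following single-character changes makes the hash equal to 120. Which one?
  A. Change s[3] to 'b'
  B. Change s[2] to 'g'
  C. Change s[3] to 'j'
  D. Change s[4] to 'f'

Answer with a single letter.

Option A: s[3]='d'->'b', delta=(2-4)*13^2 mod 257 = 176, hash=186+176 mod 257 = 105
Option B: s[2]='b'->'g', delta=(7-2)*13^3 mod 257 = 191, hash=186+191 mod 257 = 120 <-- target
Option C: s[3]='d'->'j', delta=(10-4)*13^2 mod 257 = 243, hash=186+243 mod 257 = 172
Option D: s[4]='i'->'f', delta=(6-9)*13^1 mod 257 = 218, hash=186+218 mod 257 = 147

Answer: B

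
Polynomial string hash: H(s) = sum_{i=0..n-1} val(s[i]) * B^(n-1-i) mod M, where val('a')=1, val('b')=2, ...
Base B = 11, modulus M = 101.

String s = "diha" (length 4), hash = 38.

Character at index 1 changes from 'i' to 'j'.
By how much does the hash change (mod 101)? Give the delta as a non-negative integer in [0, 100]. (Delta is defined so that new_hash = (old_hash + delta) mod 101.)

Answer: 20

Derivation:
Delta formula: (val(new) - val(old)) * B^(n-1-k) mod M
  val('j') - val('i') = 10 - 9 = 1
  B^(n-1-k) = 11^2 mod 101 = 20
  Delta = 1 * 20 mod 101 = 20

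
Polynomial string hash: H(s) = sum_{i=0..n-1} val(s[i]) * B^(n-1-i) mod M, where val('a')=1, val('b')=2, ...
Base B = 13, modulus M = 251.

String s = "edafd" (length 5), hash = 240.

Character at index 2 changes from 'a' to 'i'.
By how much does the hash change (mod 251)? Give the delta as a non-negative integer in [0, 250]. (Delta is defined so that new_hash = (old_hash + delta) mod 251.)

Answer: 97

Derivation:
Delta formula: (val(new) - val(old)) * B^(n-1-k) mod M
  val('i') - val('a') = 9 - 1 = 8
  B^(n-1-k) = 13^2 mod 251 = 169
  Delta = 8 * 169 mod 251 = 97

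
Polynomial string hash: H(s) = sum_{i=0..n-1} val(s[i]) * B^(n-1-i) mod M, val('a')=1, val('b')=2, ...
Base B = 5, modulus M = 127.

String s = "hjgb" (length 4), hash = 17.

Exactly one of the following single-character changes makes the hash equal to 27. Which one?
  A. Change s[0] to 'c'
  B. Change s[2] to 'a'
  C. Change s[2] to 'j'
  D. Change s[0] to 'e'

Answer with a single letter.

Option A: s[0]='h'->'c', delta=(3-8)*5^3 mod 127 = 10, hash=17+10 mod 127 = 27 <-- target
Option B: s[2]='g'->'a', delta=(1-7)*5^1 mod 127 = 97, hash=17+97 mod 127 = 114
Option C: s[2]='g'->'j', delta=(10-7)*5^1 mod 127 = 15, hash=17+15 mod 127 = 32
Option D: s[0]='h'->'e', delta=(5-8)*5^3 mod 127 = 6, hash=17+6 mod 127 = 23

Answer: A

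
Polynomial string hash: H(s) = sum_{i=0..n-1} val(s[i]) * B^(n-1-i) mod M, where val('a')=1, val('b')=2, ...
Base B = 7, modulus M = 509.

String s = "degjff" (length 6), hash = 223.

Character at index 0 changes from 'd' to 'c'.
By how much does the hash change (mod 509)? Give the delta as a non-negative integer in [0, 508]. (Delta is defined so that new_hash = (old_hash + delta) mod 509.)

Delta formula: (val(new) - val(old)) * B^(n-1-k) mod M
  val('c') - val('d') = 3 - 4 = -1
  B^(n-1-k) = 7^5 mod 509 = 10
  Delta = -1 * 10 mod 509 = 499

Answer: 499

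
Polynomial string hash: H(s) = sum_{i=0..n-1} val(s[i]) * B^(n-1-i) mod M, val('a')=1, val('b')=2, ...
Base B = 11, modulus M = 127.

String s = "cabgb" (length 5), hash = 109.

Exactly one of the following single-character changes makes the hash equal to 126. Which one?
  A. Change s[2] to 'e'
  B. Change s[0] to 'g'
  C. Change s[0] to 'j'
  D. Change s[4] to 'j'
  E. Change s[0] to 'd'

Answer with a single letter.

Answer: B

Derivation:
Option A: s[2]='b'->'e', delta=(5-2)*11^2 mod 127 = 109, hash=109+109 mod 127 = 91
Option B: s[0]='c'->'g', delta=(7-3)*11^4 mod 127 = 17, hash=109+17 mod 127 = 126 <-- target
Option C: s[0]='c'->'j', delta=(10-3)*11^4 mod 127 = 125, hash=109+125 mod 127 = 107
Option D: s[4]='b'->'j', delta=(10-2)*11^0 mod 127 = 8, hash=109+8 mod 127 = 117
Option E: s[0]='c'->'d', delta=(4-3)*11^4 mod 127 = 36, hash=109+36 mod 127 = 18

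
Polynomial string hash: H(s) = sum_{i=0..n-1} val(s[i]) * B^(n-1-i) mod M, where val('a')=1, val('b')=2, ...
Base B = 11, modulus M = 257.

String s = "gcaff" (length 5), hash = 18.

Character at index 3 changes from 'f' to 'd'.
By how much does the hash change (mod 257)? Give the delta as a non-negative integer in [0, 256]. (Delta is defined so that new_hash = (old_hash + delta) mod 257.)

Answer: 235

Derivation:
Delta formula: (val(new) - val(old)) * B^(n-1-k) mod M
  val('d') - val('f') = 4 - 6 = -2
  B^(n-1-k) = 11^1 mod 257 = 11
  Delta = -2 * 11 mod 257 = 235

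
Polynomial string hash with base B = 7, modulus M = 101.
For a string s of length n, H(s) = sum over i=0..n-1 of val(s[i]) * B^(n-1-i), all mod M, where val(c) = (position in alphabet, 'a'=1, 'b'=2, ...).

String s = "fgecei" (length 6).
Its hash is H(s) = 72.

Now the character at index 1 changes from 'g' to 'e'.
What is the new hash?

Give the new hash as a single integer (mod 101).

val('g') = 7, val('e') = 5
Position k = 1, exponent = n-1-k = 4
B^4 mod M = 7^4 mod 101 = 78
Delta = (5 - 7) * 78 mod 101 = 46
New hash = (72 + 46) mod 101 = 17

Answer: 17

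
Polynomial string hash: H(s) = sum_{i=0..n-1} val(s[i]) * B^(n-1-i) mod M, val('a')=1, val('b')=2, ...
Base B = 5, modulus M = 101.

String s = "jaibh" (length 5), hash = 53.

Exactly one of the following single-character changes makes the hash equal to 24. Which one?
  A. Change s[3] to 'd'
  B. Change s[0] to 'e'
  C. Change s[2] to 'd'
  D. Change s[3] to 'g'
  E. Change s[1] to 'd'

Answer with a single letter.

Answer: E

Derivation:
Option A: s[3]='b'->'d', delta=(4-2)*5^1 mod 101 = 10, hash=53+10 mod 101 = 63
Option B: s[0]='j'->'e', delta=(5-10)*5^4 mod 101 = 6, hash=53+6 mod 101 = 59
Option C: s[2]='i'->'d', delta=(4-9)*5^2 mod 101 = 77, hash=53+77 mod 101 = 29
Option D: s[3]='b'->'g', delta=(7-2)*5^1 mod 101 = 25, hash=53+25 mod 101 = 78
Option E: s[1]='a'->'d', delta=(4-1)*5^3 mod 101 = 72, hash=53+72 mod 101 = 24 <-- target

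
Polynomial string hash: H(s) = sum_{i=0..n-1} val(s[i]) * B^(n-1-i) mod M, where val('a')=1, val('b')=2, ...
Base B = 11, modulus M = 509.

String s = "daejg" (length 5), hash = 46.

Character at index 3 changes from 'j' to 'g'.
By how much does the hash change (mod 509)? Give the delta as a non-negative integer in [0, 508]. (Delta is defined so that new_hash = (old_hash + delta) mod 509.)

Delta formula: (val(new) - val(old)) * B^(n-1-k) mod M
  val('g') - val('j') = 7 - 10 = -3
  B^(n-1-k) = 11^1 mod 509 = 11
  Delta = -3 * 11 mod 509 = 476

Answer: 476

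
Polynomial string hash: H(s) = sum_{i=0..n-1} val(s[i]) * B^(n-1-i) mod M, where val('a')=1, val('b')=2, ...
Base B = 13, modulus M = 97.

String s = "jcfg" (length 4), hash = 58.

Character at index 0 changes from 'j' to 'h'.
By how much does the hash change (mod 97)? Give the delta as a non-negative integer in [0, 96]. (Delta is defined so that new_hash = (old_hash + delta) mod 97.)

Delta formula: (val(new) - val(old)) * B^(n-1-k) mod M
  val('h') - val('j') = 8 - 10 = -2
  B^(n-1-k) = 13^3 mod 97 = 63
  Delta = -2 * 63 mod 97 = 68

Answer: 68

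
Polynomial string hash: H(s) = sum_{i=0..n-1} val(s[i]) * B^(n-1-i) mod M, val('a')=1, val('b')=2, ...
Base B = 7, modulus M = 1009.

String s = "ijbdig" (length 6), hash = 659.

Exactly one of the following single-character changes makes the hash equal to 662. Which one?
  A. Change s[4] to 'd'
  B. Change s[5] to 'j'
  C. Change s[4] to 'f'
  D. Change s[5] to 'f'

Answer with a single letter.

Option A: s[4]='i'->'d', delta=(4-9)*7^1 mod 1009 = 974, hash=659+974 mod 1009 = 624
Option B: s[5]='g'->'j', delta=(10-7)*7^0 mod 1009 = 3, hash=659+3 mod 1009 = 662 <-- target
Option C: s[4]='i'->'f', delta=(6-9)*7^1 mod 1009 = 988, hash=659+988 mod 1009 = 638
Option D: s[5]='g'->'f', delta=(6-7)*7^0 mod 1009 = 1008, hash=659+1008 mod 1009 = 658

Answer: B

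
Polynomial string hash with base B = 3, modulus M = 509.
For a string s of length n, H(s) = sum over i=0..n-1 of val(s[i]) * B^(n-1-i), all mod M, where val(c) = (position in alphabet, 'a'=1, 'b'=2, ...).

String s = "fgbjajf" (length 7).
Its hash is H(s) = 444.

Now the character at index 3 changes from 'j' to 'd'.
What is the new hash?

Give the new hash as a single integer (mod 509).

val('j') = 10, val('d') = 4
Position k = 3, exponent = n-1-k = 3
B^3 mod M = 3^3 mod 509 = 27
Delta = (4 - 10) * 27 mod 509 = 347
New hash = (444 + 347) mod 509 = 282

Answer: 282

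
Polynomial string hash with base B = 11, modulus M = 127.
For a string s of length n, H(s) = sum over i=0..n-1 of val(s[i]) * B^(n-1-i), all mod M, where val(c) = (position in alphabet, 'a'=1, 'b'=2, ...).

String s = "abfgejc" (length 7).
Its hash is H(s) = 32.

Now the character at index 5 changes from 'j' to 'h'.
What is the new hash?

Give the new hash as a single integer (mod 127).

val('j') = 10, val('h') = 8
Position k = 5, exponent = n-1-k = 1
B^1 mod M = 11^1 mod 127 = 11
Delta = (8 - 10) * 11 mod 127 = 105
New hash = (32 + 105) mod 127 = 10

Answer: 10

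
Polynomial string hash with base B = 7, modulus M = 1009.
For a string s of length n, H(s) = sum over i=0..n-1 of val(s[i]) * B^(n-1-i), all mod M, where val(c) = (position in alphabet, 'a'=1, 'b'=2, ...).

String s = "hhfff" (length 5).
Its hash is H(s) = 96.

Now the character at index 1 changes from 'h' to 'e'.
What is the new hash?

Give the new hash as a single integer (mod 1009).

val('h') = 8, val('e') = 5
Position k = 1, exponent = n-1-k = 3
B^3 mod M = 7^3 mod 1009 = 343
Delta = (5 - 8) * 343 mod 1009 = 989
New hash = (96 + 989) mod 1009 = 76

Answer: 76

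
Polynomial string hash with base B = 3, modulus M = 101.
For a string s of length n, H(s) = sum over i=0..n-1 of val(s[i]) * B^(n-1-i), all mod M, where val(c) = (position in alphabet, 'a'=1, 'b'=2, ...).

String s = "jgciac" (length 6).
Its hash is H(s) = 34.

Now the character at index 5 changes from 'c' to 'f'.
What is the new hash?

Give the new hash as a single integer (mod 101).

val('c') = 3, val('f') = 6
Position k = 5, exponent = n-1-k = 0
B^0 mod M = 3^0 mod 101 = 1
Delta = (6 - 3) * 1 mod 101 = 3
New hash = (34 + 3) mod 101 = 37

Answer: 37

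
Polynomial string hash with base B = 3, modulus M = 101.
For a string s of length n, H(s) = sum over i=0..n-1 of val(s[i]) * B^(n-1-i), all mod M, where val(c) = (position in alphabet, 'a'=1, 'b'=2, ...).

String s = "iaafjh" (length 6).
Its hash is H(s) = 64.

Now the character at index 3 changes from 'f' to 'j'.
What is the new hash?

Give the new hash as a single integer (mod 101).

val('f') = 6, val('j') = 10
Position k = 3, exponent = n-1-k = 2
B^2 mod M = 3^2 mod 101 = 9
Delta = (10 - 6) * 9 mod 101 = 36
New hash = (64 + 36) mod 101 = 100

Answer: 100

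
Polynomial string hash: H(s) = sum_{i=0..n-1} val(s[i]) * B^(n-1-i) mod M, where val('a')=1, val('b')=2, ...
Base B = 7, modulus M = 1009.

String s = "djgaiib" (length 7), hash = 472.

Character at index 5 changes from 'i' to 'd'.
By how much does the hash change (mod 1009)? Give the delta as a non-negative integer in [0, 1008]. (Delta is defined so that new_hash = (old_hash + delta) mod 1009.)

Delta formula: (val(new) - val(old)) * B^(n-1-k) mod M
  val('d') - val('i') = 4 - 9 = -5
  B^(n-1-k) = 7^1 mod 1009 = 7
  Delta = -5 * 7 mod 1009 = 974

Answer: 974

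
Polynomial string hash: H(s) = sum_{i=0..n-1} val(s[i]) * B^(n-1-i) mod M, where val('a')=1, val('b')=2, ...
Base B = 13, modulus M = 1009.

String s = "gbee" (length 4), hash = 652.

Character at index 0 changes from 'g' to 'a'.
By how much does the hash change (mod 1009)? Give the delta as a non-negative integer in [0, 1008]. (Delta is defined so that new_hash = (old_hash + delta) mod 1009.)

Delta formula: (val(new) - val(old)) * B^(n-1-k) mod M
  val('a') - val('g') = 1 - 7 = -6
  B^(n-1-k) = 13^3 mod 1009 = 179
  Delta = -6 * 179 mod 1009 = 944

Answer: 944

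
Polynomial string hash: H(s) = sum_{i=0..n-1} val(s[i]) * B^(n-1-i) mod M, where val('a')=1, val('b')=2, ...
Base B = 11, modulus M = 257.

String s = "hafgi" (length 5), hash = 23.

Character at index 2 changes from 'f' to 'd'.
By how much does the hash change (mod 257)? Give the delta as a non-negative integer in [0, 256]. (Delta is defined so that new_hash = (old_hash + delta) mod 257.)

Delta formula: (val(new) - val(old)) * B^(n-1-k) mod M
  val('d') - val('f') = 4 - 6 = -2
  B^(n-1-k) = 11^2 mod 257 = 121
  Delta = -2 * 121 mod 257 = 15

Answer: 15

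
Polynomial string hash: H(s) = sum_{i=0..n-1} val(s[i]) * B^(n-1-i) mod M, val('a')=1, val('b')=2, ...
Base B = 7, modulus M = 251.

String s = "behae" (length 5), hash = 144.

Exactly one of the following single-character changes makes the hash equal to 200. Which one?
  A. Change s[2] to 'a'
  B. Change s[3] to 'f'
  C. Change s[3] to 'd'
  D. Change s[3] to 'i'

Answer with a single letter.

Answer: D

Derivation:
Option A: s[2]='h'->'a', delta=(1-8)*7^2 mod 251 = 159, hash=144+159 mod 251 = 52
Option B: s[3]='a'->'f', delta=(6-1)*7^1 mod 251 = 35, hash=144+35 mod 251 = 179
Option C: s[3]='a'->'d', delta=(4-1)*7^1 mod 251 = 21, hash=144+21 mod 251 = 165
Option D: s[3]='a'->'i', delta=(9-1)*7^1 mod 251 = 56, hash=144+56 mod 251 = 200 <-- target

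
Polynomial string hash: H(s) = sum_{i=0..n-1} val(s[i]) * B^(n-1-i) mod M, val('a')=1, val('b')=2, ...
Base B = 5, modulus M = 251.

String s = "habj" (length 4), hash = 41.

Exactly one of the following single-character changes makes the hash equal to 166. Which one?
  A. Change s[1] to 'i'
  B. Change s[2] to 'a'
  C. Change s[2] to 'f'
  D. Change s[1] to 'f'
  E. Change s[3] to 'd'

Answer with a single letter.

Option A: s[1]='a'->'i', delta=(9-1)*5^2 mod 251 = 200, hash=41+200 mod 251 = 241
Option B: s[2]='b'->'a', delta=(1-2)*5^1 mod 251 = 246, hash=41+246 mod 251 = 36
Option C: s[2]='b'->'f', delta=(6-2)*5^1 mod 251 = 20, hash=41+20 mod 251 = 61
Option D: s[1]='a'->'f', delta=(6-1)*5^2 mod 251 = 125, hash=41+125 mod 251 = 166 <-- target
Option E: s[3]='j'->'d', delta=(4-10)*5^0 mod 251 = 245, hash=41+245 mod 251 = 35

Answer: D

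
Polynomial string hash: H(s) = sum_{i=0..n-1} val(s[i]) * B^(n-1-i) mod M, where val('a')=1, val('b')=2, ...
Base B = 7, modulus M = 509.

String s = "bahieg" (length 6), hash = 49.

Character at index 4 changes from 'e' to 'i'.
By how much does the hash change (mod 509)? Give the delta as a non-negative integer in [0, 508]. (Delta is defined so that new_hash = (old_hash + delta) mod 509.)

Delta formula: (val(new) - val(old)) * B^(n-1-k) mod M
  val('i') - val('e') = 9 - 5 = 4
  B^(n-1-k) = 7^1 mod 509 = 7
  Delta = 4 * 7 mod 509 = 28

Answer: 28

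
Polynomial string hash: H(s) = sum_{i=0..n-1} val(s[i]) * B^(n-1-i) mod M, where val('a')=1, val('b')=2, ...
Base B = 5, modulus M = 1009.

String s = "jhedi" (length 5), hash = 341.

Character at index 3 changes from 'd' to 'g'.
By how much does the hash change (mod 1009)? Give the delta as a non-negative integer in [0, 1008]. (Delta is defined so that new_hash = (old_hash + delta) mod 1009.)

Answer: 15

Derivation:
Delta formula: (val(new) - val(old)) * B^(n-1-k) mod M
  val('g') - val('d') = 7 - 4 = 3
  B^(n-1-k) = 5^1 mod 1009 = 5
  Delta = 3 * 5 mod 1009 = 15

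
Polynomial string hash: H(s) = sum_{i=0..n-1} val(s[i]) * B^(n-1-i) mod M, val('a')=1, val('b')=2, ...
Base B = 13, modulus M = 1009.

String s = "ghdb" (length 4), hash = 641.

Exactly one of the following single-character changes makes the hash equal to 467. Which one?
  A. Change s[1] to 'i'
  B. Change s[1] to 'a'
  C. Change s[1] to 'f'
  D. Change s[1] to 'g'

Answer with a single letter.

Answer: B

Derivation:
Option A: s[1]='h'->'i', delta=(9-8)*13^2 mod 1009 = 169, hash=641+169 mod 1009 = 810
Option B: s[1]='h'->'a', delta=(1-8)*13^2 mod 1009 = 835, hash=641+835 mod 1009 = 467 <-- target
Option C: s[1]='h'->'f', delta=(6-8)*13^2 mod 1009 = 671, hash=641+671 mod 1009 = 303
Option D: s[1]='h'->'g', delta=(7-8)*13^2 mod 1009 = 840, hash=641+840 mod 1009 = 472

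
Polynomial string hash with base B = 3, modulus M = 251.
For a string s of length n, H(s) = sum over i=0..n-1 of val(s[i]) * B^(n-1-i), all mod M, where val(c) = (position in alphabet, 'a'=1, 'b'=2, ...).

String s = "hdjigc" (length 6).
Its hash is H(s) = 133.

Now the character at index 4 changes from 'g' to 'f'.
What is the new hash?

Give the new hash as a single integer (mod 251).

Answer: 130

Derivation:
val('g') = 7, val('f') = 6
Position k = 4, exponent = n-1-k = 1
B^1 mod M = 3^1 mod 251 = 3
Delta = (6 - 7) * 3 mod 251 = 248
New hash = (133 + 248) mod 251 = 130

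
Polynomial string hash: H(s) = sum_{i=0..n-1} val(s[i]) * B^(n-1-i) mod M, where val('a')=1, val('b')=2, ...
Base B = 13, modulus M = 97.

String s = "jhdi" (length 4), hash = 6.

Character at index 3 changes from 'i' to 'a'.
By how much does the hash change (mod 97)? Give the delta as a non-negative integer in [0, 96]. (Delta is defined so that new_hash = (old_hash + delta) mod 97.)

Delta formula: (val(new) - val(old)) * B^(n-1-k) mod M
  val('a') - val('i') = 1 - 9 = -8
  B^(n-1-k) = 13^0 mod 97 = 1
  Delta = -8 * 1 mod 97 = 89

Answer: 89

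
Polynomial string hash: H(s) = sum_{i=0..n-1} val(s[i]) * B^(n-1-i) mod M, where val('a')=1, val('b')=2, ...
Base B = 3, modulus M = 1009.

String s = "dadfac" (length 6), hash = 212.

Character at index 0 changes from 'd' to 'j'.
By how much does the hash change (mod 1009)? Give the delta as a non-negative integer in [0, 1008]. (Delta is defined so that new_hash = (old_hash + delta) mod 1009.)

Delta formula: (val(new) - val(old)) * B^(n-1-k) mod M
  val('j') - val('d') = 10 - 4 = 6
  B^(n-1-k) = 3^5 mod 1009 = 243
  Delta = 6 * 243 mod 1009 = 449

Answer: 449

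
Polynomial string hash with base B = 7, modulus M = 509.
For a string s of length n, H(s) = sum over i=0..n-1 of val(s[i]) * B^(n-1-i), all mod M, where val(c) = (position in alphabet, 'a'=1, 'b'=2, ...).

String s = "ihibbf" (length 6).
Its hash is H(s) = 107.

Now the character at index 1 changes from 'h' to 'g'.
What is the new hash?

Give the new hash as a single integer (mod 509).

val('h') = 8, val('g') = 7
Position k = 1, exponent = n-1-k = 4
B^4 mod M = 7^4 mod 509 = 365
Delta = (7 - 8) * 365 mod 509 = 144
New hash = (107 + 144) mod 509 = 251

Answer: 251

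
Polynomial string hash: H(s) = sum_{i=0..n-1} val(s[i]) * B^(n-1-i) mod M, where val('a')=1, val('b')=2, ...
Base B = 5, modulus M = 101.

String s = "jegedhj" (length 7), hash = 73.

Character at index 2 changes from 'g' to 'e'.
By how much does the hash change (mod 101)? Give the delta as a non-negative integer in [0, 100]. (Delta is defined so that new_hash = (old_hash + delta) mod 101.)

Answer: 63

Derivation:
Delta formula: (val(new) - val(old)) * B^(n-1-k) mod M
  val('e') - val('g') = 5 - 7 = -2
  B^(n-1-k) = 5^4 mod 101 = 19
  Delta = -2 * 19 mod 101 = 63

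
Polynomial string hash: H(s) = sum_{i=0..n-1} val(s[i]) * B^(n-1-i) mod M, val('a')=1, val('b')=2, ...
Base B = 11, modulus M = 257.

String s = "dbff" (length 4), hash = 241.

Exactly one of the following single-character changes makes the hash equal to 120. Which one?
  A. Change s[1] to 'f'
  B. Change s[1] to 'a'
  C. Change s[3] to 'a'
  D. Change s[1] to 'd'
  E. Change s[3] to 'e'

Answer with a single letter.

Answer: B

Derivation:
Option A: s[1]='b'->'f', delta=(6-2)*11^2 mod 257 = 227, hash=241+227 mod 257 = 211
Option B: s[1]='b'->'a', delta=(1-2)*11^2 mod 257 = 136, hash=241+136 mod 257 = 120 <-- target
Option C: s[3]='f'->'a', delta=(1-6)*11^0 mod 257 = 252, hash=241+252 mod 257 = 236
Option D: s[1]='b'->'d', delta=(4-2)*11^2 mod 257 = 242, hash=241+242 mod 257 = 226
Option E: s[3]='f'->'e', delta=(5-6)*11^0 mod 257 = 256, hash=241+256 mod 257 = 240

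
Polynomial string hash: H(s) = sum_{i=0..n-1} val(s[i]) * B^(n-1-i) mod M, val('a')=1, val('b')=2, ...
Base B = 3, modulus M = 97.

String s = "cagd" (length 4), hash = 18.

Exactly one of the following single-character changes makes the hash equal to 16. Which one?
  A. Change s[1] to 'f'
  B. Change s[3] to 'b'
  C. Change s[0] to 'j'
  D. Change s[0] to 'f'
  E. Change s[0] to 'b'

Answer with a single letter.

Answer: B

Derivation:
Option A: s[1]='a'->'f', delta=(6-1)*3^2 mod 97 = 45, hash=18+45 mod 97 = 63
Option B: s[3]='d'->'b', delta=(2-4)*3^0 mod 97 = 95, hash=18+95 mod 97 = 16 <-- target
Option C: s[0]='c'->'j', delta=(10-3)*3^3 mod 97 = 92, hash=18+92 mod 97 = 13
Option D: s[0]='c'->'f', delta=(6-3)*3^3 mod 97 = 81, hash=18+81 mod 97 = 2
Option E: s[0]='c'->'b', delta=(2-3)*3^3 mod 97 = 70, hash=18+70 mod 97 = 88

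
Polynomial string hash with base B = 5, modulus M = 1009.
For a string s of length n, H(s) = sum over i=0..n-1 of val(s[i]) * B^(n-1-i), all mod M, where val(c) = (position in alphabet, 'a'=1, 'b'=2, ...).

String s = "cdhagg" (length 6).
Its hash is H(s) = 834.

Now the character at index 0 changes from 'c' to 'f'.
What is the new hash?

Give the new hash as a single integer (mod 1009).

val('c') = 3, val('f') = 6
Position k = 0, exponent = n-1-k = 5
B^5 mod M = 5^5 mod 1009 = 98
Delta = (6 - 3) * 98 mod 1009 = 294
New hash = (834 + 294) mod 1009 = 119

Answer: 119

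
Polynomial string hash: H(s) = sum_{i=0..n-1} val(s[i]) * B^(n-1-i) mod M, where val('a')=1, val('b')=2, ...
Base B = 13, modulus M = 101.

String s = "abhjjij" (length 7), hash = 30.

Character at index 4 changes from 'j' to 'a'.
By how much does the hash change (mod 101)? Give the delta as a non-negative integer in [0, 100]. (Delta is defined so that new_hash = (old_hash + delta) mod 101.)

Answer: 95

Derivation:
Delta formula: (val(new) - val(old)) * B^(n-1-k) mod M
  val('a') - val('j') = 1 - 10 = -9
  B^(n-1-k) = 13^2 mod 101 = 68
  Delta = -9 * 68 mod 101 = 95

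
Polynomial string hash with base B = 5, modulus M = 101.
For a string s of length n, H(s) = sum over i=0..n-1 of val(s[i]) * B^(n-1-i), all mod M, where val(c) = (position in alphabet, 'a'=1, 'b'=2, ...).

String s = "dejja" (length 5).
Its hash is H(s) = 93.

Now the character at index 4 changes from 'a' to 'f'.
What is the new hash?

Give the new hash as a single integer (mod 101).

val('a') = 1, val('f') = 6
Position k = 4, exponent = n-1-k = 0
B^0 mod M = 5^0 mod 101 = 1
Delta = (6 - 1) * 1 mod 101 = 5
New hash = (93 + 5) mod 101 = 98

Answer: 98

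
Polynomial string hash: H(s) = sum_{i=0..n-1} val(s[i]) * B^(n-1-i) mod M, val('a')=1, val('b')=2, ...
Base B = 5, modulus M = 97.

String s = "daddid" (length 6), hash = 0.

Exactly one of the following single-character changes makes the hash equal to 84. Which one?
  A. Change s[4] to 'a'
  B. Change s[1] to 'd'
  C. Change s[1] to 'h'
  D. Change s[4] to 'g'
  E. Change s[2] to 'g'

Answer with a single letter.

Option A: s[4]='i'->'a', delta=(1-9)*5^1 mod 97 = 57, hash=0+57 mod 97 = 57
Option B: s[1]='a'->'d', delta=(4-1)*5^4 mod 97 = 32, hash=0+32 mod 97 = 32
Option C: s[1]='a'->'h', delta=(8-1)*5^4 mod 97 = 10, hash=0+10 mod 97 = 10
Option D: s[4]='i'->'g', delta=(7-9)*5^1 mod 97 = 87, hash=0+87 mod 97 = 87
Option E: s[2]='d'->'g', delta=(7-4)*5^3 mod 97 = 84, hash=0+84 mod 97 = 84 <-- target

Answer: E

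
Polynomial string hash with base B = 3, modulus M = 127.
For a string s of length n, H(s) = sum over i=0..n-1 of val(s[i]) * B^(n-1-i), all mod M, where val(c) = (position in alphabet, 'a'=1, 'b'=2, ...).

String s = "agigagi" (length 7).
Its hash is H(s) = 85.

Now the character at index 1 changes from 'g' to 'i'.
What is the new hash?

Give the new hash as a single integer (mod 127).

Answer: 63

Derivation:
val('g') = 7, val('i') = 9
Position k = 1, exponent = n-1-k = 5
B^5 mod M = 3^5 mod 127 = 116
Delta = (9 - 7) * 116 mod 127 = 105
New hash = (85 + 105) mod 127 = 63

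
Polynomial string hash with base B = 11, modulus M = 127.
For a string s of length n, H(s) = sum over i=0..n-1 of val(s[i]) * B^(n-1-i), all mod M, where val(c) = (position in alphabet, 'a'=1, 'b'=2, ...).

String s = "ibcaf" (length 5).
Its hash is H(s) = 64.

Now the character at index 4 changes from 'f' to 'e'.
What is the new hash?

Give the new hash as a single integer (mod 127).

val('f') = 6, val('e') = 5
Position k = 4, exponent = n-1-k = 0
B^0 mod M = 11^0 mod 127 = 1
Delta = (5 - 6) * 1 mod 127 = 126
New hash = (64 + 126) mod 127 = 63

Answer: 63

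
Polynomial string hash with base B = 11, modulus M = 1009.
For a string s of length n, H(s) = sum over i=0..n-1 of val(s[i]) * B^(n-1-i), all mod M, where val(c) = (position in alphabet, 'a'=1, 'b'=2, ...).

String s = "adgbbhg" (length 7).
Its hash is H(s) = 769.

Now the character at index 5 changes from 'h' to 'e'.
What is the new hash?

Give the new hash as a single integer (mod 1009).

Answer: 736

Derivation:
val('h') = 8, val('e') = 5
Position k = 5, exponent = n-1-k = 1
B^1 mod M = 11^1 mod 1009 = 11
Delta = (5 - 8) * 11 mod 1009 = 976
New hash = (769 + 976) mod 1009 = 736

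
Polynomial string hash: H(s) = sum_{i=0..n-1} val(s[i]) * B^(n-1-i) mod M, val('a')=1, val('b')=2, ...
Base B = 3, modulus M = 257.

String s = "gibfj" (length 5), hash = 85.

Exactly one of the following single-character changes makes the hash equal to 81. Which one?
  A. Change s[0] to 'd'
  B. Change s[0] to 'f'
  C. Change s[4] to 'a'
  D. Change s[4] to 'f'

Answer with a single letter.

Answer: D

Derivation:
Option A: s[0]='g'->'d', delta=(4-7)*3^4 mod 257 = 14, hash=85+14 mod 257 = 99
Option B: s[0]='g'->'f', delta=(6-7)*3^4 mod 257 = 176, hash=85+176 mod 257 = 4
Option C: s[4]='j'->'a', delta=(1-10)*3^0 mod 257 = 248, hash=85+248 mod 257 = 76
Option D: s[4]='j'->'f', delta=(6-10)*3^0 mod 257 = 253, hash=85+253 mod 257 = 81 <-- target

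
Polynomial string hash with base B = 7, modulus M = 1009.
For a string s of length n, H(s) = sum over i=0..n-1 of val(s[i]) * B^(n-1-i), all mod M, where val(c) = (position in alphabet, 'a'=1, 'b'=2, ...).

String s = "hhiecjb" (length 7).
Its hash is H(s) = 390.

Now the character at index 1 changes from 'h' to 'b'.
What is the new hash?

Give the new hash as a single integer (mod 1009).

Answer: 448

Derivation:
val('h') = 8, val('b') = 2
Position k = 1, exponent = n-1-k = 5
B^5 mod M = 7^5 mod 1009 = 663
Delta = (2 - 8) * 663 mod 1009 = 58
New hash = (390 + 58) mod 1009 = 448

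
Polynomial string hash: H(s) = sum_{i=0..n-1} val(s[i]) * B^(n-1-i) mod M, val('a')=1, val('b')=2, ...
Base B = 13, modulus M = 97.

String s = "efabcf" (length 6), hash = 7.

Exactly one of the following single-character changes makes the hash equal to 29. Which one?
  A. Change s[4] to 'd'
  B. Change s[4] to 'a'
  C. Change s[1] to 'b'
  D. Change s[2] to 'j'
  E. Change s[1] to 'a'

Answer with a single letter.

Option A: s[4]='c'->'d', delta=(4-3)*13^1 mod 97 = 13, hash=7+13 mod 97 = 20
Option B: s[4]='c'->'a', delta=(1-3)*13^1 mod 97 = 71, hash=7+71 mod 97 = 78
Option C: s[1]='f'->'b', delta=(2-6)*13^4 mod 97 = 22, hash=7+22 mod 97 = 29 <-- target
Option D: s[2]='a'->'j', delta=(10-1)*13^3 mod 97 = 82, hash=7+82 mod 97 = 89
Option E: s[1]='f'->'a', delta=(1-6)*13^4 mod 97 = 76, hash=7+76 mod 97 = 83

Answer: C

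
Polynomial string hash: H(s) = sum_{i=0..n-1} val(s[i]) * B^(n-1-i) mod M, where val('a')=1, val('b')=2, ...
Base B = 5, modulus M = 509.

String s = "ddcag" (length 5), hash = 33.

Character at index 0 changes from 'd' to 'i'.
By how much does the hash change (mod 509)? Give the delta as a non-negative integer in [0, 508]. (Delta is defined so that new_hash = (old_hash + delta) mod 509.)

Delta formula: (val(new) - val(old)) * B^(n-1-k) mod M
  val('i') - val('d') = 9 - 4 = 5
  B^(n-1-k) = 5^4 mod 509 = 116
  Delta = 5 * 116 mod 509 = 71

Answer: 71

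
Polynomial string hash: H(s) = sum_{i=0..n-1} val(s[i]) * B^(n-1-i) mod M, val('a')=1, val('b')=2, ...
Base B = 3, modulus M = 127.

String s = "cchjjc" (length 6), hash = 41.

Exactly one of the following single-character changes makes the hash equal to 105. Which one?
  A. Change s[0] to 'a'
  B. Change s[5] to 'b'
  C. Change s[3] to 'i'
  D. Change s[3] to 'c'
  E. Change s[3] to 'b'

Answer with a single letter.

Option A: s[0]='c'->'a', delta=(1-3)*3^5 mod 127 = 22, hash=41+22 mod 127 = 63
Option B: s[5]='c'->'b', delta=(2-3)*3^0 mod 127 = 126, hash=41+126 mod 127 = 40
Option C: s[3]='j'->'i', delta=(9-10)*3^2 mod 127 = 118, hash=41+118 mod 127 = 32
Option D: s[3]='j'->'c', delta=(3-10)*3^2 mod 127 = 64, hash=41+64 mod 127 = 105 <-- target
Option E: s[3]='j'->'b', delta=(2-10)*3^2 mod 127 = 55, hash=41+55 mod 127 = 96

Answer: D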